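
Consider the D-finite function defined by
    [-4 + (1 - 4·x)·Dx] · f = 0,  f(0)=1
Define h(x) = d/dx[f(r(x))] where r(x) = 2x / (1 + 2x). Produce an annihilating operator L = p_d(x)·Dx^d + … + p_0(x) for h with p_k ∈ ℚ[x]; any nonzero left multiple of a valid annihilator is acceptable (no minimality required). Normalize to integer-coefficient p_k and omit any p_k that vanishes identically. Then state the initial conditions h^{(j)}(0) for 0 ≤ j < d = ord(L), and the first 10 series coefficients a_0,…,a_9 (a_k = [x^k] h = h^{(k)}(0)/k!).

L = 12 + (-1 + 6·x)·Dx  (order 1).
h: a_k = 8, 96, 864, 6912, 51840, 373248, 2612736, 17915904, 120932352, 806215680, …
ICs: h(0) = 8.

f: a_k = 1, 4, 16, 64, 256, 1024, 4096, 16384, 65536, 262144, …
Change of var in L_f (x↦r) gives L₀.
Derive L from L₀ (diff closure).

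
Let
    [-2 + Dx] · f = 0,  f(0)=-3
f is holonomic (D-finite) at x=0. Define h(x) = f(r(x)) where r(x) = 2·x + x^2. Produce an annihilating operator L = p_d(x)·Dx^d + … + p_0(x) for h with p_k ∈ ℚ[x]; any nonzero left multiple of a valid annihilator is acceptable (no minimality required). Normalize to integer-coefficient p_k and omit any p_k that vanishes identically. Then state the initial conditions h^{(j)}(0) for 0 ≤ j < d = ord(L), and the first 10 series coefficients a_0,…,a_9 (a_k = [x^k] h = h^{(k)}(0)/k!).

L = (-4 - 4·x) + Dx  (order 1).
h: a_k = -3, -12, -30, -56, -86, -568/5, -1996/15, -2960/21, -14386/105, -116744/945, …
ICs: h(0) = -3.

f: a_k = -3, -6, -6, -4, -2, -4/5, -4/15, -8/105, -2/105, -4/945, …
Change of var in L_f (x↦r) gives L₀.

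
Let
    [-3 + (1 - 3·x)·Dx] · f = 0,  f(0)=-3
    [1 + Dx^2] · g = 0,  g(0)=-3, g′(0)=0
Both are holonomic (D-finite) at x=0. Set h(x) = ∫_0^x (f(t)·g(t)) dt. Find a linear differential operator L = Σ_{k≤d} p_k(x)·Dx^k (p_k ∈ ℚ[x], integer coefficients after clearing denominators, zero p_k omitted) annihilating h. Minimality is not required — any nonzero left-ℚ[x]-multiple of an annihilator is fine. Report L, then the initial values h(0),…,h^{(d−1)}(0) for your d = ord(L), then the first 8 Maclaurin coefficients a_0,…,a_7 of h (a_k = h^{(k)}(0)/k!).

L = (-1 + 3·x)·Dx + 6·Dx^2 + (-1 + 3·x)·Dx^3  (order 3).
h: a_k = 0, 9, 27/2, 51/2, 459/8, 5511/40, 5511/16, 495989/560, …
ICs: h(0) = 0, h′(0) = 9, h′′(0) = 27.

f: a_k = -3, -9, -27, -81, -243, -729, -2187, -6561, …
g: a_k = -3, 0, 3/2, 0, -1/8, 0, 1/240, 0, …
Sym-product of L_f,L_g gives L₀ (≤ ord 2).
Integrate: L := L₀·Dx.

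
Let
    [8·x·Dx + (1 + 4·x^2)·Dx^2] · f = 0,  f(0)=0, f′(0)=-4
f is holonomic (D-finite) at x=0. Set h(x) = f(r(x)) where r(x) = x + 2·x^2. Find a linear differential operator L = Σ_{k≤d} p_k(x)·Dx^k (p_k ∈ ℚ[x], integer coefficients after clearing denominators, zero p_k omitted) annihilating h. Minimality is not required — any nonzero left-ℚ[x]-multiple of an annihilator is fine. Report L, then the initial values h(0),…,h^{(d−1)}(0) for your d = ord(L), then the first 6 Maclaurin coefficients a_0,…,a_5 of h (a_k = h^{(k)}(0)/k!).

f: a_k = 0, -4, 0, 16/3, 0, -64/5, …
f∘r: x↦r, Dx↦Dx/r' in L_f ⇒ L₀.
L = (-4 + 8·x + 64·x^2 + 192·x^3 + 192·x^4)·Dx + (1 + 4·x + 4·x^2 + 32·x^3 + 80·x^4 + 64·x^5)·Dx^2  (order 2).
h: a_k = 0, -4, -8, 16/3, 32, 256/5, …
ICs: h(0) = 0, h′(0) = -4.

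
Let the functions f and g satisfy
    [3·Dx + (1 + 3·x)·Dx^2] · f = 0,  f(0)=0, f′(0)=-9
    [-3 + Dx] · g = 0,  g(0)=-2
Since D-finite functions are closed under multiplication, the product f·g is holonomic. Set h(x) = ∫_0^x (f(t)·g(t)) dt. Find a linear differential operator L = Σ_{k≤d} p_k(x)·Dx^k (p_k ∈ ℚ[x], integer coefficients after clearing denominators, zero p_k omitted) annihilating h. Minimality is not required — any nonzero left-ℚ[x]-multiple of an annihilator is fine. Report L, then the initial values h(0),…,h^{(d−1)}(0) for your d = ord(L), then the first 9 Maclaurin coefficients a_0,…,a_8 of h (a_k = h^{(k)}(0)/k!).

L = 27·x·Dx + (-3 - 18·x)·Dx^2 + (1 + 3·x)·Dx^3  (order 3).
h: a_k = 0, 0, 9, 9, 27/2, 0, 729/40, -243/8, 16767/224, …
ICs: h(0) = 0, h′(0) = 0, h′′(0) = 18.

f: a_k = 0, -9, 27/2, -27, 243/4, -729/5, 729/2, -6561/7, 19683/8, …
g: a_k = -2, -6, -9, -9, -27/4, -81/20, -81/40, -243/280, -729/2240, …
L₀ := L_f ⊗_s L_g (sym. prod.), ord ≤ 2.
h=∫₀ˣh₀: take L = L₀·Dx.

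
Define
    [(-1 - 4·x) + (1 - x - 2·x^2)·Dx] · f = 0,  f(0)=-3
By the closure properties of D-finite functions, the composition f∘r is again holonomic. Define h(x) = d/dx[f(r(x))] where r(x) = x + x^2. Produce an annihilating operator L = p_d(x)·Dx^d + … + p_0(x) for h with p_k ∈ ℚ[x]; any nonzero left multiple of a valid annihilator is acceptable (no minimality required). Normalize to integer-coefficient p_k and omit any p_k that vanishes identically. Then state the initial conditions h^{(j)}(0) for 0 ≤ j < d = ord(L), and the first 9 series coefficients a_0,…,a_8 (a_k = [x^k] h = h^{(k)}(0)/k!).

L = (8 + 10·x + 30·x^2 + 40·x^3 + 20·x^4) + (-1 - x + 5·x^2 + 10·x^3 + 10·x^4 + 4·x^5)·Dx  (order 1).
h: a_k = -3, -24, -99, -348, -1200, -3942, -12537, -39168, -120393, …
ICs: h(0) = -3.

f: a_k = -3, -3, -9, -15, -33, -63, -129, -255, -513, …
f∘r: x↦r, Dx↦Dx/r' in L_f ⇒ L₀.
Differentiate: ansatz ord ≤ ord L₀ ⇒ L.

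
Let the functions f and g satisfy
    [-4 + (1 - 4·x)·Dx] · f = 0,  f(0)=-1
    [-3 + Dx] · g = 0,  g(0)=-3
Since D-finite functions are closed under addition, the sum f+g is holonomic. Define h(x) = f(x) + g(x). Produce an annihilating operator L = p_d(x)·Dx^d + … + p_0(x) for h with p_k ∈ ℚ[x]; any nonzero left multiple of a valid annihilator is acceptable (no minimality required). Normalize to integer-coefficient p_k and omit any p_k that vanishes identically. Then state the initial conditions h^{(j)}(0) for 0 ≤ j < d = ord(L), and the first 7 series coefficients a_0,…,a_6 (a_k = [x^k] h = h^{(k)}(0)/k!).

f: a_k = -1, -4, -16, -64, -256, -1024, -4096, …
g: a_k = -3, -9, -27/2, -27/2, -81/8, -243/40, -243/80, …
Weyl lclm of L_f,L_g ⇒ L₀ (ord ≤ 2).
L = (-60 - 144·x) + (23 + 72·x - 144·x^2)·Dx + (-1 - 8·x + 48·x^2)·Dx^2  (order 2).
h: a_k = -4, -13, -59/2, -155/2, -2129/8, -41203/40, -327923/80, …
ICs: h(0) = -4, h′(0) = -13.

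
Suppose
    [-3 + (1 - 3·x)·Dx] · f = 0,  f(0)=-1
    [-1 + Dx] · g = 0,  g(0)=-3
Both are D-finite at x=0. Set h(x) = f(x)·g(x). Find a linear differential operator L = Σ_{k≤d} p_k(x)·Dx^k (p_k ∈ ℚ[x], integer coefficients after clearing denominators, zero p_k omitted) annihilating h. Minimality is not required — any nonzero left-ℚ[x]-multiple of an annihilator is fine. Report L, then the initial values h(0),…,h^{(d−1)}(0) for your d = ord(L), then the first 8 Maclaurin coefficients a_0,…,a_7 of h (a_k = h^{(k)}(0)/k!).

f: a_k = -1, -3, -9, -27, -81, -243, -729, -2187, …
g: a_k = -3, -3, -3/2, -1/2, -1/8, -1/40, -1/240, -1/1680, …
L₀ := L_f ⊗_s L_g (sym. prod.), ord ≤ 1.
L = (4 - 3·x) + (-1 + 3·x)·Dx  (order 1).
h: a_k = 3, 12, 75/2, 113, 2713/8, 5087/5, 732529/240, 1538311/168, …
ICs: h(0) = 3.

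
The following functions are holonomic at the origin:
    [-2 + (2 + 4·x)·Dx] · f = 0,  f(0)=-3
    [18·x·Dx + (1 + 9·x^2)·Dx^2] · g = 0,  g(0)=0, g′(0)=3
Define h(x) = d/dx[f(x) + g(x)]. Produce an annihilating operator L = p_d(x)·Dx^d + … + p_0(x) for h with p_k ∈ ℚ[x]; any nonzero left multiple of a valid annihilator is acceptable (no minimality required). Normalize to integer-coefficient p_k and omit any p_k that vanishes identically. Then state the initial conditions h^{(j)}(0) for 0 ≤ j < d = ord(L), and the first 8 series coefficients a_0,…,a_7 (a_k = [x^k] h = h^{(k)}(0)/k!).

L = (-18 - 90·x + 486·x^2 + 486·x^3) + (-21 - 72·x + 360·x^2 + 1944·x^3 + 1701·x^4)·Dx + (-1 + 16·x + 54·x^2 + 198·x^3 + 567·x^4 + 486·x^5)·Dx^2  (order 2).
h: a_k = 0, 3, -63/2, 15/2, 1839/8, 189/8, -35685/16, 1287/16, …
ICs: h(0) = 0, h′(0) = 3.

f: a_k = -3, -3, 3/2, -3/2, 15/8, -21/8, 63/16, -99/16, …
g: a_k = 0, 3, 0, -9, 0, 243/5, 0, -2187/7, …
Sum ⇒ L₀ = lclm(L_f,L_g) in ℚ(x)⟨Dx⟩.
Differentiate: ansatz ord ≤ ord L₀ ⇒ L.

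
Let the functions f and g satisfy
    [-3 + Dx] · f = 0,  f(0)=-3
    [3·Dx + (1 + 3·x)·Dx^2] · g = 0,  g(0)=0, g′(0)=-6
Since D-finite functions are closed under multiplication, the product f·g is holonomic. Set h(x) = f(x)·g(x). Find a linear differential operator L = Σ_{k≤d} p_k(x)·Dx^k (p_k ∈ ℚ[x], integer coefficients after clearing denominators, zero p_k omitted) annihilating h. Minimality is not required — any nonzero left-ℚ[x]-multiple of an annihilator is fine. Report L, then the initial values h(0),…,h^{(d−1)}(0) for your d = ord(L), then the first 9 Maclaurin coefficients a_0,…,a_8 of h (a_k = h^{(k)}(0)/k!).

f: a_k = -3, -9, -27/2, -27/2, -81/8, -243/40, -243/80, -729/560, -2187/4480, …
g: a_k = 0, -6, 9, -18, 81/2, -486/5, 243, -4374/7, 6561/4, …
L₀ := L_f ⊗_s L_g (sym. prod.), ord ≤ 2.
L = 27·x + (-3 - 18·x)·Dx + (1 + 3·x)·Dx^2  (order 2).
h: a_k = 0, 18, 27, 54, 0, 2187/20, -1701/8, 16767/28, -63423/40, …
ICs: h(0) = 0, h′(0) = 18.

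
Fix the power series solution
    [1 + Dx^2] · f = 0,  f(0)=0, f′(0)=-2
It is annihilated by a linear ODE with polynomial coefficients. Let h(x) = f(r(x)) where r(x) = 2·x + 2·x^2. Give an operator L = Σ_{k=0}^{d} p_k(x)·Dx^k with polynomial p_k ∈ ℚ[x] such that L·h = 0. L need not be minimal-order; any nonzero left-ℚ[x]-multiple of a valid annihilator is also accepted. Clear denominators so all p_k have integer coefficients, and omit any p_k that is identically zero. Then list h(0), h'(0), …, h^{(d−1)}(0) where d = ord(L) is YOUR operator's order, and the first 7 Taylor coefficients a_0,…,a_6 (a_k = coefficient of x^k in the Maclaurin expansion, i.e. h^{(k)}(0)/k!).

f: a_k = 0, -2, 0, 1/3, 0, -1/60, 0, …
f∘r: x↦r, Dx↦Dx/r' in L_f ⇒ L₀.
L = (4 + 24·x + 48·x^2 + 32·x^3) - 2·Dx + (1 + 2·x)·Dx^2  (order 2).
h: a_k = 0, -4, -4, 8/3, 8, 112/15, 0, …
ICs: h(0) = 0, h′(0) = -4.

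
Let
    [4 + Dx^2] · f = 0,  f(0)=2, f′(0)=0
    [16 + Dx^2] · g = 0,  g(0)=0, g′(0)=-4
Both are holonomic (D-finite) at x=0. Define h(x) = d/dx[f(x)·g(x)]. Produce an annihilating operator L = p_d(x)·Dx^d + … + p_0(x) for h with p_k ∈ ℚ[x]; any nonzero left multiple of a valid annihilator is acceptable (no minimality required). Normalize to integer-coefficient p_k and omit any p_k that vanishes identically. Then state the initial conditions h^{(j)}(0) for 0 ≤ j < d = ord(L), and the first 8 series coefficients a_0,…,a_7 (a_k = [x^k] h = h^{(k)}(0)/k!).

f: a_k = 2, 0, -4, 0, 4/3, 0, -8/45, 0, …
g: a_k = 0, -4, 0, 32/3, 0, -128/15, 0, 1024/315, …
Sym-product of L_f,L_g gives L₀ (≤ ord 4).
Derive L from L₀ (diff closure).
L = 144 + 40·Dx^2 + Dx^4  (order 4).
h: a_k = -8, 0, 112, 0, -976/3, 0, 17504/45, 0, …
ICs: h(0) = -8, h′(0) = 0, h′′(0) = 224, h′′′(0) = 0.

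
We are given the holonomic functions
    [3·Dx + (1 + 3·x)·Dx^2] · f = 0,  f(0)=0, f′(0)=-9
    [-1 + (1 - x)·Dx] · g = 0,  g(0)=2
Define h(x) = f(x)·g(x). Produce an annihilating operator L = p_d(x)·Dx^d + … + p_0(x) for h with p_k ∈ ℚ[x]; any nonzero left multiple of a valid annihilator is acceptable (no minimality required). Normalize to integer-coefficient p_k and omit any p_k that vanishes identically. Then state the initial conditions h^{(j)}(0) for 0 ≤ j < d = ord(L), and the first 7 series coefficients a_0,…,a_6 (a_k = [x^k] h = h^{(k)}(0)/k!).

f: a_k = 0, -9, 27/2, -27, 243/4, -729/5, 729/2, …
g: a_k = 2, 2, 2, 2, 2, 2, 2, …
Product ⇒ symmetric product L₀, ord ≤ 2.
L = 3 + (-1 + 9·x)·Dx + (-1 - 2·x + 3·x^2)·Dx^2  (order 2).
h: a_k = 0, -18, 9, -45, 153/2, -2151/10, 5139/10, …
ICs: h(0) = 0, h′(0) = -18.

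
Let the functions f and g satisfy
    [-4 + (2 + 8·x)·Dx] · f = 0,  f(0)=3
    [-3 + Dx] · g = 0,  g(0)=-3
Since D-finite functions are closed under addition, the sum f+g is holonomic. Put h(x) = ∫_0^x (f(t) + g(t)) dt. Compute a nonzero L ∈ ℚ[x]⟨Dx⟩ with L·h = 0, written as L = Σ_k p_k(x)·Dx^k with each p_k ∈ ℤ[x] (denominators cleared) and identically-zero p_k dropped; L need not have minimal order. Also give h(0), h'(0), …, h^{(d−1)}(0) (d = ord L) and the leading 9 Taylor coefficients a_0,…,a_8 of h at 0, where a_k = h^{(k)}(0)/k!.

f: a_k = 3, 6, -6, 12, -30, 84, -252, 792, -2574, …
g: a_k = -3, -9, -27/2, -27/2, -81/8, -243/40, -243/80, -729/560, -2187/4480, …
Weyl lclm of L_f,L_g ⇒ L₀ (ord ≤ 2).
Integrate: L := L₀·Dx.
L = (30 + 72·x)·Dx + (-13 - 72·x - 144·x^2)·Dx^2 + (1 + 16·x + 48·x^2)·Dx^3  (order 3).
h: a_k = 0, 0, -3/2, -13/2, -3/8, -321/40, 1039/80, -20403/560, 442791/4480, …
ICs: h(0) = 0, h′(0) = 0, h′′(0) = -3.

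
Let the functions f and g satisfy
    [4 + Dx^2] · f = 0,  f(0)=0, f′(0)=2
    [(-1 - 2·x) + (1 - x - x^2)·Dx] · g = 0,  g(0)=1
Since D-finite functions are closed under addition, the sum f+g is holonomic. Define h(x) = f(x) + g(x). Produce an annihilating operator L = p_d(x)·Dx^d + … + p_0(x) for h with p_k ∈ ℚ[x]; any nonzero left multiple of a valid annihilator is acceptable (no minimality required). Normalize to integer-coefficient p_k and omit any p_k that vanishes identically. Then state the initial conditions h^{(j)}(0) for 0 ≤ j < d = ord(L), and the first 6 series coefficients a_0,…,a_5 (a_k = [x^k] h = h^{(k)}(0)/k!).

f: a_k = 0, 2, 0, -4/3, 0, 4/15, …
g: a_k = 1, 1, 2, 3, 5, 8, …
h₀=f+g: left-lcm gives L₀, ord ≤ 3.
L = (-44 - 96·x - 32·x^2 - 48·x^3 - 40·x^4 - 16·x^5) + (16 - 20·x - 8·x^2 + 16·x^3 - 12·x^4 - 24·x^5 - 8·x^6)·Dx + (-11 - 24·x - 8·x^2 - 12·x^3 - 10·x^4 - 4·x^5)·Dx^2 + (4 - 5·x - 2·x^2 + 4·x^3 - 3·x^4 - 6·x^5 - 2·x^6)·Dx^3  (order 3).
h: a_k = 1, 3, 2, 5/3, 5, 124/15, …
ICs: h(0) = 1, h′(0) = 3, h′′(0) = 4.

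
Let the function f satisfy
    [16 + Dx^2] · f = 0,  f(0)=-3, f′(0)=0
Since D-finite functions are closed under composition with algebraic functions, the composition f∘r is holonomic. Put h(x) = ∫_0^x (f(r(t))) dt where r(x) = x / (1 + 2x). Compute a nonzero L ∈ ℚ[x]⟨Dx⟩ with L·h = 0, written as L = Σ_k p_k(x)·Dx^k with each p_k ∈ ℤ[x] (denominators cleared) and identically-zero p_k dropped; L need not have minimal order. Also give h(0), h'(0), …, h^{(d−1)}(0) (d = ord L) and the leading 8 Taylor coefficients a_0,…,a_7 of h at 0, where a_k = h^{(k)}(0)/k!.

L = 16·Dx + (4 + 24·x + 48·x^2 + 32·x^3)·Dx^2 + (1 + 8·x + 24·x^2 + 32·x^3 + 16·x^4)·Dx^3  (order 3).
h: a_k = 0, -3, 0, 8, -24, 256/5, -256/3, 1408/15, …
ICs: h(0) = 0, h′(0) = -3, h′′(0) = 0.

f: a_k = -3, 0, 24, 0, -32, 0, 256/15, 0, …
h₀=f(r): pull back L_f along r ⇒ L₀.
Integrate: L := L₀·Dx.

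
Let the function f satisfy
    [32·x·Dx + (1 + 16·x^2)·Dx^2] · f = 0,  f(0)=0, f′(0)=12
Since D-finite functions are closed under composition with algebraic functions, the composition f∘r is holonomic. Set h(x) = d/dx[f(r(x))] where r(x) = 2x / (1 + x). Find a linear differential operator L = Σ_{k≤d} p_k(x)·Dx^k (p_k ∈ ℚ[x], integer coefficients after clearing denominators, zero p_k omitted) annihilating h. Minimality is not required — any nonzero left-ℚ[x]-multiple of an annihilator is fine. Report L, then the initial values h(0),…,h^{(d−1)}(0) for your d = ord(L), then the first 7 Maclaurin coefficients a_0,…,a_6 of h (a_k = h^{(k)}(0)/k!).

f: a_k = 0, 12, 0, -64, 0, 3072/5, 0, …
f∘r: x↦r, Dx↦Dx/r' in L_f ⇒ L₀.
h₀' ⇒ L via d/dx closure of L₀.
L = (2 + 130·x) + (1 + 2·x + 65·x^2)·Dx  (order 1).
h: a_k = 24, -48, -1464, 6048, 83064, -559248, -4280664, …
ICs: h(0) = 24.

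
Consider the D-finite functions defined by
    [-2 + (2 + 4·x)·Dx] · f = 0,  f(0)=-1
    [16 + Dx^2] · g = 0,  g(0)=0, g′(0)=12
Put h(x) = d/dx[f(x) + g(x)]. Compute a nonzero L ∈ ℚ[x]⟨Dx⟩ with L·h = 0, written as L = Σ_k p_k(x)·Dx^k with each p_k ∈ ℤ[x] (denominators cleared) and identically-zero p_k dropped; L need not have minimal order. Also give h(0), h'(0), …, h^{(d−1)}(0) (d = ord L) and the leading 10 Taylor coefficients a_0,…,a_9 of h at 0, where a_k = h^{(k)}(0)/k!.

f: a_k = -1, -1, 1/2, -1/2, 5/8, -7/8, 21/16, -33/16, 429/128, -715/128, …
g: a_k = 0, 12, 0, -32, 0, 128/5, 0, -1024/105, 0, 2048/945, …
f+g: L₀ = lclm(L_f,L_g), ord ≤ 1+2.
h₀' ⇒ L via d/dx closure of L₀.
L = (-496 - 1024·x - 1024·x^2) + (-304 - 1632·x - 3072·x^2 - 2048·x^3)·Dx + (-31 - 64·x - 64·x^2)·Dx^2 + (-19 - 102·x - 192·x^2 - 128·x^3)·Dx^3  (order 3).
h: a_k = 11, 1, -195/2, 5/2, 989/8, 63/8, -19849/240, 429/16, -413531/13440, 12155/128, …
ICs: h(0) = 11, h′(0) = 1, h′′(0) = -195.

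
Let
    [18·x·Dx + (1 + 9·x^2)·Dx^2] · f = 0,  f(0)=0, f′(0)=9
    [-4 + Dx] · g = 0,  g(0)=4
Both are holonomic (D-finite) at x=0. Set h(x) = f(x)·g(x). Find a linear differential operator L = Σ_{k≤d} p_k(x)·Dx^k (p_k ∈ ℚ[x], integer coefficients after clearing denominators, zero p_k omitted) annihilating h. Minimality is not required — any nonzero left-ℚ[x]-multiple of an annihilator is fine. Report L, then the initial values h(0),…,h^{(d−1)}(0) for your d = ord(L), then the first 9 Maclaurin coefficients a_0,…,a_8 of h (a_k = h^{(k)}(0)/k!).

f: a_k = 0, 9, 0, -27, 0, 729/5, 0, -6561/7, 0, …
g: a_k = 4, 16, 32, 128/3, 128/3, 512/15, 1024/45, 4096/315, 2048/315, …
f·g: L₀ = L_f ⊗_s L_g, ord ≤ 2·1.
L = (16 - 72·x + 144·x^2) + (-8 + 18·x - 72·x^2)·Dx + (1 + 9·x^2)·Dx^2  (order 2).
h: a_k = 0, 36, 144, 180, -48, 516/5, 1488, -1076/35, -335312/35, …
ICs: h(0) = 0, h′(0) = 36.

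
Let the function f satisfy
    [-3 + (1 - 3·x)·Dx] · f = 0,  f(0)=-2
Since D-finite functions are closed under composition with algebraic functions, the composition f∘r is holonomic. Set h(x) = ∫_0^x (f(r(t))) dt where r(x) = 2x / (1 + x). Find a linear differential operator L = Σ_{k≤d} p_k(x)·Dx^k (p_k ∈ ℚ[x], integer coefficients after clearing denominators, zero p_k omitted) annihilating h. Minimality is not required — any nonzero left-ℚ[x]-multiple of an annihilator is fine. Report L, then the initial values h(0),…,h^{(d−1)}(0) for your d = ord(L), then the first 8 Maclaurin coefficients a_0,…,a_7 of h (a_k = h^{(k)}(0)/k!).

f: a_k = -2, -6, -18, -54, -162, -486, -1458, -4374, …
Change of var in L_f (x↦r) gives L₀.
Integrate: L := L₀·Dx.
L = 6·Dx + (-1 + 4·x + 5·x^2)·Dx^2  (order 2).
h: a_k = 0, -2, -6, -20, -75, -300, -1250, -37500/7, …
ICs: h(0) = 0, h′(0) = -2.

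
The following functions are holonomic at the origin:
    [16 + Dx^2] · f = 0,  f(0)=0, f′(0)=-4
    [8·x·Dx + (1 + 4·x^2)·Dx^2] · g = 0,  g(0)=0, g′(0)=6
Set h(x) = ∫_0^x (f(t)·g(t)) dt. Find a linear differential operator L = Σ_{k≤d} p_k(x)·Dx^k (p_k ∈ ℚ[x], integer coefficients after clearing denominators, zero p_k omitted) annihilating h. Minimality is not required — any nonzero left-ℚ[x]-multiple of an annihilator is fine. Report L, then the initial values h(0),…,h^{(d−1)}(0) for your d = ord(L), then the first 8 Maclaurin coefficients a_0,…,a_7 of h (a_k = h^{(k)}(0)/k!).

L = (2560 + 29696·x^2 + 118784·x^4 + 262144·x^6 + 262144·x^8)·Dx + (1536·x + 14336·x^3 + 49152·x^5 + 65536·x^7)·Dx^2 + (240 + 3008·x^2 + 13824·x^4 + 32768·x^6 + 32768·x^8)·Dx^3 + (96·x + 896·x^3 + 3072·x^5 + 4096·x^7)·Dx^4 + (5 + 72·x^2 + 400·x^4 + 1024·x^6 + 1024·x^8)·Dx^5  (order 5).
h: a_k = 0, 0, 0, -8, 0, 96/5, 0, -640/21, …
ICs: h(0) = 0, h′(0) = 0, h′′(0) = 0, h′′′(0) = -48, h′′′′(0) = 0.

f: a_k = 0, -4, 0, 32/3, 0, -128/15, 0, 1024/315, …
g: a_k = 0, 6, 0, -8, 0, 96/5, 0, -384/7, …
f·g: L₀ = L_f ⊗_s L_g, ord ≤ 2·2.
h=∫h₀ ⇒ L = L₀·Dx.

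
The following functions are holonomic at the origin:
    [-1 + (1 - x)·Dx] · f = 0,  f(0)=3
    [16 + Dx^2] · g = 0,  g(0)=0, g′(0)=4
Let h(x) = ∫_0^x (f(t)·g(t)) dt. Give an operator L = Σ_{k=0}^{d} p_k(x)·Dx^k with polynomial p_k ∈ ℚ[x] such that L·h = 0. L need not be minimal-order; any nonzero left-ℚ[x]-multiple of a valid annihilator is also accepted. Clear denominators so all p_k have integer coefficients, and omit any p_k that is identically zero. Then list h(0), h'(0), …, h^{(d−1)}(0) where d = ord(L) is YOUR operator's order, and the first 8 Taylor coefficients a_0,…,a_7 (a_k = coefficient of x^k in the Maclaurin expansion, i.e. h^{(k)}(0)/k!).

L = (-16 + 16·x)·Dx + 2·Dx^2 + (-1 + x)·Dx^3  (order 3).
h: a_k = 0, 0, 6, 4, -5, -4, 14/15, 4/5, …
ICs: h(0) = 0, h′(0) = 0, h′′(0) = 12.

f: a_k = 3, 3, 3, 3, 3, 3, 3, 3, …
g: a_k = 0, 4, 0, -32/3, 0, 128/15, 0, -1024/315, …
Sym-product of L_f,L_g gives L₀ (≤ ord 2).
h=∫₀ˣh₀: take L = L₀·Dx.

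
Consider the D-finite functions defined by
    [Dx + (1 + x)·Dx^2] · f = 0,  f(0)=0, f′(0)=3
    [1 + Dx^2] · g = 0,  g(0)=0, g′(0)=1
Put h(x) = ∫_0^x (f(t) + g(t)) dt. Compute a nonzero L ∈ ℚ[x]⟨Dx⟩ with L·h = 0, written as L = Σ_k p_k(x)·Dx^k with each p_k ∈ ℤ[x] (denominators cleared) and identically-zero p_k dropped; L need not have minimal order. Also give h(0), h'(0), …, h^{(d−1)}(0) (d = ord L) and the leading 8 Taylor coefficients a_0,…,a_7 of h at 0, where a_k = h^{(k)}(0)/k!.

L = (7 + 2·x + x^2)·Dx^2 + (3 + 5·x + 3·x^2 + x^3)·Dx^3 + (7 + 2·x + x^2)·Dx^4 + (3 + 5·x + 3·x^2 + x^3)·Dx^5  (order 5).
h: a_k = 0, 0, 2, -1/2, 5/24, -3/20, 73/720, -1/14, …
ICs: h(0) = 0, h′(0) = 0, h′′(0) = 4, h′′′(0) = -3, h′′′′(0) = 5.

f: a_k = 0, 3, -3/2, 1, -3/4, 3/5, -1/2, 3/7, …
g: a_k = 0, 1, 0, -1/6, 0, 1/120, 0, -1/5040, …
Weyl lclm of L_f,L_g ⇒ L₀ (ord ≤ 4).
∫: right-multiply L₀ by Dx.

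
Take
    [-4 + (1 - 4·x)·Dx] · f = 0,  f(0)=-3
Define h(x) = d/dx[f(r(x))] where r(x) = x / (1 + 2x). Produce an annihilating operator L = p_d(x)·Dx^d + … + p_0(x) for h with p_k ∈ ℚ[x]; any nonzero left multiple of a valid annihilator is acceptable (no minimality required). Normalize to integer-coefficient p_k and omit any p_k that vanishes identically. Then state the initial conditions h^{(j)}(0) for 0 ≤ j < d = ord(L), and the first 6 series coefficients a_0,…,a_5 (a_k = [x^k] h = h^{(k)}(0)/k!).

L = 4 + (-1 + 2·x)·Dx  (order 1).
h: a_k = -12, -48, -144, -384, -960, -2304, …
ICs: h(0) = -12.

f: a_k = -3, -12, -48, -192, -768, -3072, …
h₀=f(r): pull back L_f along r ⇒ L₀.
Differentiate: ansatz ord ≤ ord L₀ ⇒ L.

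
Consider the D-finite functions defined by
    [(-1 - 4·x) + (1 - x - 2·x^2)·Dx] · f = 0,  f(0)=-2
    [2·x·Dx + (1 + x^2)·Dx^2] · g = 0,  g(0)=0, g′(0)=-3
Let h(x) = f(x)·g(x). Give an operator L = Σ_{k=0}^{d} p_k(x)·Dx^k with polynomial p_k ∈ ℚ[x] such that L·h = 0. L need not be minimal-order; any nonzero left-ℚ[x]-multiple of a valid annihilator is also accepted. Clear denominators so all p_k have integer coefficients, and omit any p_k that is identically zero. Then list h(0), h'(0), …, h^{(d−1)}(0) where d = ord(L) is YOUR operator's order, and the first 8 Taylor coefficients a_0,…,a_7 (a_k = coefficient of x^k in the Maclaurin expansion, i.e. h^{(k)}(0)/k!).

f: a_k = -2, -2, -6, -10, -22, -42, -86, -170, …
g: a_k = 0, -3, 0, 1, 0, -3/5, 0, 3/7, …
Sym-product of L_f,L_g gives L₀ (≤ ord 2).
L = (4 + 2·x + 12·x^2) + (2 + 6·x + 4·x^2 + 12·x^3)·Dx + (-1 + x + x^2 + x^3 + 2·x^4)·Dx^2  (order 2).
h: a_k = 0, 6, 6, 16, 28, 306/5, 586/5, 8356/35, …
ICs: h(0) = 0, h′(0) = 6.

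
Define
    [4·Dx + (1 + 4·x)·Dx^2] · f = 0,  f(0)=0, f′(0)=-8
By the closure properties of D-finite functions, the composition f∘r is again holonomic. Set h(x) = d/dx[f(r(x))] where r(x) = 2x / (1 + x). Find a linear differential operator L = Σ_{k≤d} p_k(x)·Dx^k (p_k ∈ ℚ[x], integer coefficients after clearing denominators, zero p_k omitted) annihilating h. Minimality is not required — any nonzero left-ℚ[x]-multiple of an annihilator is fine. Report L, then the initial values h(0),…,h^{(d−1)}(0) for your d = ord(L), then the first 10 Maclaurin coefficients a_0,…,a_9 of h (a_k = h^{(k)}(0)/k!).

L = (10 + 18·x) + (1 + 10·x + 9·x^2)·Dx  (order 1).
h: a_k = -16, 160, -1456, 13120, -118096, 1062880, -9565936, 86093440, -774840976, 6973568800, …
ICs: h(0) = -16.

f: a_k = 0, -8, 16, -128/3, 128, -2048/5, 4096/3, -32768/7, 16384, -524288/9, …
Substitute x→r, Dx→(1/r')Dx; clear ⇒ L₀.
h=h₀': d/dx-closure on L₀ ⇒ L.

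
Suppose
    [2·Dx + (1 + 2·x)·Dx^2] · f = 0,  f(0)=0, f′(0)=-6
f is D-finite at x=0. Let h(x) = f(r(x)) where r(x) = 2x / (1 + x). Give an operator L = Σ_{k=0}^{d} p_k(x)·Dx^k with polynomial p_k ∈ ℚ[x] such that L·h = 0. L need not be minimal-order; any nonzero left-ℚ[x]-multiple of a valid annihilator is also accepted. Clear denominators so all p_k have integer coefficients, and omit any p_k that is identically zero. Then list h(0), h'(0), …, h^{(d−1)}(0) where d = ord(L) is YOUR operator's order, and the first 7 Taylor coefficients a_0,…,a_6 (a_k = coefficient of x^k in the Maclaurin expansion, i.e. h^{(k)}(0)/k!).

L = (6 + 10·x)·Dx + (1 + 6·x + 5·x^2)·Dx^2  (order 2).
h: a_k = 0, -12, 36, -124, 468, -9372/5, 7812, …
ICs: h(0) = 0, h′(0) = -12.

f: a_k = 0, -6, 6, -8, 12, -96/5, 32, …
L₀ from L_f via x↦r, Dx↦r'^{-1}Dx.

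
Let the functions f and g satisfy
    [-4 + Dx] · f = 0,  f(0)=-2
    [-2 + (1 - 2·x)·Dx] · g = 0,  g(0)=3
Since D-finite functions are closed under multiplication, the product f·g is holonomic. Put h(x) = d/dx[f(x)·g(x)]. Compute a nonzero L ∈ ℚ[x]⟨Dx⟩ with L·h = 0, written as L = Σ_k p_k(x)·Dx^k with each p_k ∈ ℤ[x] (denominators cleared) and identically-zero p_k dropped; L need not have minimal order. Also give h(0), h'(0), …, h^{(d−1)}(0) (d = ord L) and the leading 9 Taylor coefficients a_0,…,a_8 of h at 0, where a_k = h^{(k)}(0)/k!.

L = (20 - 48·x + 32·x^2) + (-3 + 10·x - 8·x^2)·Dx  (order 1).
h: a_k = -36, -240, -912, -2688, -6976, -84736/5, -39680, -9531392/105, -21449728/105, …
ICs: h(0) = -36.

f: a_k = -2, -8, -16, -64/3, -64/3, -256/15, -512/45, -2048/315, -1024/315, …
g: a_k = 3, 6, 12, 24, 48, 96, 192, 384, 768, …
Product ⇒ symmetric product L₀, ord ≤ 1.
Derive L from L₀ (diff closure).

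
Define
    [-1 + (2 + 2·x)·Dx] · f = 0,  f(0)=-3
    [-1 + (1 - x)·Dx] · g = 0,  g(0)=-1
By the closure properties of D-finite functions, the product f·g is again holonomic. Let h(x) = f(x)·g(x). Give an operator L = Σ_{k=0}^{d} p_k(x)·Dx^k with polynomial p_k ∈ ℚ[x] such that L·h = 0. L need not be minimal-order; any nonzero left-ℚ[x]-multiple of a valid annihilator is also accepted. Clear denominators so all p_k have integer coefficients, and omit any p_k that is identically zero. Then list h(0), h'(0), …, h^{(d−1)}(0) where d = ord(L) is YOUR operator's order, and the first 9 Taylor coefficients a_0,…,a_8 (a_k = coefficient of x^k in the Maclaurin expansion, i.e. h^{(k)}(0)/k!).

f: a_k = -3, -3/2, 3/8, -3/16, 15/128, -21/256, 63/1024, -99/2048, 1287/32768, …
g: a_k = -1, -1, -1, -1, -1, -1, -1, -1, -1, …
h₀=f·g: eliminate ⇒ L₀, order ≤ 1·1.
L = (3 + x) + (-2 + 2·x^2)·Dx  (order 1).
h: a_k = 3, 9/2, 33/8, 69/16, 537/128, 1095/256, 4317/1024, 8733/2048, 138441/32768, …
ICs: h(0) = 3.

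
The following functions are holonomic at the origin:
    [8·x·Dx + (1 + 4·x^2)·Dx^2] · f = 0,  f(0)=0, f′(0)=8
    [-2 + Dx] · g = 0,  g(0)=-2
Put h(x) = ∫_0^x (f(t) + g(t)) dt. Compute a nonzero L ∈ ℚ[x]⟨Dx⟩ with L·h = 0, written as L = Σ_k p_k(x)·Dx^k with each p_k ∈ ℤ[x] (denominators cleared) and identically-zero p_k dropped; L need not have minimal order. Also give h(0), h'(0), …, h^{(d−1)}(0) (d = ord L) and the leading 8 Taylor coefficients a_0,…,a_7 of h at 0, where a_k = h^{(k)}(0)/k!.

L = (8 - 32·x - 32·x^2)·Dx^2 + (-6 + 12·x + 8·x^2 - 16·x^3)·Dx^3 + (1 + 2·x + 4·x^2 + 8·x^3)·Dx^4  (order 4).
h: a_k = 0, -2, 2, -4/3, -10/3, -4/15, 188/45, -8/315, …
ICs: h(0) = 0, h′(0) = -2, h′′(0) = 4, h′′′(0) = -8.

f: a_k = 0, 8, 0, -32/3, 0, 128/5, 0, -512/7, …
g: a_k = -2, -4, -4, -8/3, -4/3, -8/15, -8/45, -16/315, …
Weyl lclm of L_f,L_g ⇒ L₀ (ord ≤ 3).
h=∫h₀ ⇒ L = L₀·Dx.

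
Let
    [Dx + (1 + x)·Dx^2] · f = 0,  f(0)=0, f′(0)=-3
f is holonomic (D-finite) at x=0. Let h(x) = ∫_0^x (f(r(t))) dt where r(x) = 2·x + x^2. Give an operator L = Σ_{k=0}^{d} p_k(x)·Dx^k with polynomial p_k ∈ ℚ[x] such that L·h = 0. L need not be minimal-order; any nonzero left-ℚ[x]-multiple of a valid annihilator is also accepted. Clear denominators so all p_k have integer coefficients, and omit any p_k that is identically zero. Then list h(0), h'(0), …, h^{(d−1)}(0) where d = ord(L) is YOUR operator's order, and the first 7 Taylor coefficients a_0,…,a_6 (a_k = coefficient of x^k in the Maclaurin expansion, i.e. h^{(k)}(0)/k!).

f: a_k = 0, -3, 3/2, -1, 3/4, -3/5, 1/2, …
f∘r: x↦r, Dx↦Dx/r' in L_f ⇒ L₀.
h=∫h₀ ⇒ L = L₀·Dx.
L = Dx^2 + (1 + x)·Dx^3  (order 3).
h: a_k = 0, 0, -3, 1, -1/2, 3/10, -1/5, …
ICs: h(0) = 0, h′(0) = 0, h′′(0) = -6.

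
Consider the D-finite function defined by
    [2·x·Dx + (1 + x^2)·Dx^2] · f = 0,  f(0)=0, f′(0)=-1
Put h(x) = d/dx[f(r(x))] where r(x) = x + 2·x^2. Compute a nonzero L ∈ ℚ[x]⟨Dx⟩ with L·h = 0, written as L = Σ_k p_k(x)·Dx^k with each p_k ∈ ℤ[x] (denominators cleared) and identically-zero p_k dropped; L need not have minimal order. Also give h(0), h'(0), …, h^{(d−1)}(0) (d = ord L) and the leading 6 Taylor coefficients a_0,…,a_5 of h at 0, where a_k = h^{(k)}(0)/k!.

L = (-4 + 2·x + 16·x^2 + 48·x^3 + 48·x^4) + (1 + 4·x + x^2 + 8·x^3 + 20·x^4 + 16·x^5)·Dx  (order 1).
h: a_k = -1, -4, 1, 8, 19, 4, …
ICs: h(0) = -1.

f: a_k = 0, -1, 0, 1/3, 0, -1/5, …
L₀ from L_f via x↦r, Dx↦r'^{-1}Dx.
h=h₀': d/dx-closure on L₀ ⇒ L.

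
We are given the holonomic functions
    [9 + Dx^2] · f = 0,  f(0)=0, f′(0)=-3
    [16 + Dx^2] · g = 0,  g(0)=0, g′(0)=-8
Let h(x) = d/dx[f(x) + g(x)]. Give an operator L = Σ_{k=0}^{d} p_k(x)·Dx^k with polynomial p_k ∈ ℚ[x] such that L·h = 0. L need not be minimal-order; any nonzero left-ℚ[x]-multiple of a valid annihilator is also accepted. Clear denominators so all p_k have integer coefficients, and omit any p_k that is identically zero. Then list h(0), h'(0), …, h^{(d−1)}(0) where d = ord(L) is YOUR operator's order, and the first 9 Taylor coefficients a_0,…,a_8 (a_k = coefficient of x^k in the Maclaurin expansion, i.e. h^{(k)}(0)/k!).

f: a_k = 0, -3, 0, 9/2, 0, -81/40, 0, 243/560, 0, …
g: a_k = 0, -8, 0, 64/3, 0, -256/15, 0, 2048/315, 0, …
Weyl lclm of L_f,L_g ⇒ L₀ (ord ≤ 4).
h=h₀': d/dx-closure on L₀ ⇒ L.
L = 144 + 25·Dx^2 + Dx^4  (order 4).
h: a_k = -11, 0, 155/2, 0, -2291/24, 0, 6991/144, 0, -543971/40320, …
ICs: h(0) = -11, h′(0) = 0, h′′(0) = 155, h′′′(0) = 0.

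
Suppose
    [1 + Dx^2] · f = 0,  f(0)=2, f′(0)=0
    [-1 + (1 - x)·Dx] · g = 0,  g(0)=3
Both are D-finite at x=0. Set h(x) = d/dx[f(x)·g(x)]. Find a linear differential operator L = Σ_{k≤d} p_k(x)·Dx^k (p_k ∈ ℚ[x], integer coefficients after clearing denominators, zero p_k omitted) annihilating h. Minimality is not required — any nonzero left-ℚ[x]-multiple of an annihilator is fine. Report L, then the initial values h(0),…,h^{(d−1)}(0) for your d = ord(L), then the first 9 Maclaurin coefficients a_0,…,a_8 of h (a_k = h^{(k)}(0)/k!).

f: a_k = 2, 0, -1, 0, 1/12, 0, -1/360, 0, 1/20160, …
g: a_k = 3, 3, 3, 3, 3, 3, 3, 3, 3, …
Sym-product of L_f,L_g gives L₀ (≤ ord 2).
h₀' ⇒ L via d/dx closure of L₀.
L = (-1 - 2·x + x^2) + (-2 + 2·x)·Dx + (1 - 2·x + x^2)·Dx^2  (order 2).
h: a_k = 6, 6, 9, 13, 65/4, 389/20, 2723/120, 4357/168, 13071/448, …
ICs: h(0) = 6, h′(0) = 6.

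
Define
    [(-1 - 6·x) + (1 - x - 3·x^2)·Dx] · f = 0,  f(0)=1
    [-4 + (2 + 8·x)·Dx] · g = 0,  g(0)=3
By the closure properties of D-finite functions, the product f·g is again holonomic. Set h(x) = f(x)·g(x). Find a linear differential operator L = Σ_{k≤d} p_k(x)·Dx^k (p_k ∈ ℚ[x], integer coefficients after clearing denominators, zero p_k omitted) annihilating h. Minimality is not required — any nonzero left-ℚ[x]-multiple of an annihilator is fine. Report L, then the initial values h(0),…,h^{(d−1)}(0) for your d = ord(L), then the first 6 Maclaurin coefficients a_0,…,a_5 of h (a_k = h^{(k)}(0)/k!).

f: a_k = 1, 1, 4, 7, 19, 40, …
g: a_k = 3, 6, -6, 12, -30, 84, …
Sym-product of L_f,L_g gives L₀ (≤ ord 1).
L = (3 + 8·x + 18·x^2) + (-1 - 3·x + 7·x^2 + 12·x^3)·Dx  (order 1).
h: a_k = 3, 9, 12, 51, 57, 294, …
ICs: h(0) = 3.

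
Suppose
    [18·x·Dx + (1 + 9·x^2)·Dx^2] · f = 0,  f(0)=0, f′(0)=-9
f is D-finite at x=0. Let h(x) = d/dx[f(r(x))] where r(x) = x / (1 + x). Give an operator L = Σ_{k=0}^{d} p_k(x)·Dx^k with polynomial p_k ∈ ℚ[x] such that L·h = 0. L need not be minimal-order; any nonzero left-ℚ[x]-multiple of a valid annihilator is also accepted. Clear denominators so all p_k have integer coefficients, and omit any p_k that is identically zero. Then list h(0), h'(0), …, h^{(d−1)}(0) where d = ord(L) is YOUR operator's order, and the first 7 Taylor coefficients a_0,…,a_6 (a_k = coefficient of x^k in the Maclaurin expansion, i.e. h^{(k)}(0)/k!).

f: a_k = 0, -9, 0, 27, 0, -729/5, 0, …
Substitute x→r, Dx→(1/r')Dx; clear ⇒ L₀.
h₀' ⇒ L via d/dx closure of L₀.
L = (2 + 20·x) + (1 + 2·x + 10·x^2)·Dx  (order 1).
h: a_k = -9, 18, 54, -288, 36, 2808, -5976, …
ICs: h(0) = -9.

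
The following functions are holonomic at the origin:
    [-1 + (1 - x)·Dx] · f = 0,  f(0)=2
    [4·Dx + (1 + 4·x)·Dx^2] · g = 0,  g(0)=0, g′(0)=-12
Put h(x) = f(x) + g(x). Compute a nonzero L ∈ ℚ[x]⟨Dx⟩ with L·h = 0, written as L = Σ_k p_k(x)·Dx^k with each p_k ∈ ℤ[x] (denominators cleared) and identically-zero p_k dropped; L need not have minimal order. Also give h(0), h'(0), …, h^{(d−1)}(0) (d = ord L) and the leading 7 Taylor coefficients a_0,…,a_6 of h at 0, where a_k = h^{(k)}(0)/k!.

f: a_k = 2, 2, 2, 2, 2, 2, 2, …
g: a_k = 0, -12, 24, -64, 192, -3072/5, 2048, …
L₀ := lclm(L_f,L_g); ord L₀ ≤ 1+2.
L = (44 + 16·x)·Dx + (-13 + 56·x + 32·x^2)·Dx^2 + (-3 - 11·x + 6·x^2 + 8·x^3)·Dx^3  (order 3).
h: a_k = 2, -10, 26, -62, 194, -3062/5, 2050, …
ICs: h(0) = 2, h′(0) = -10, h′′(0) = 52.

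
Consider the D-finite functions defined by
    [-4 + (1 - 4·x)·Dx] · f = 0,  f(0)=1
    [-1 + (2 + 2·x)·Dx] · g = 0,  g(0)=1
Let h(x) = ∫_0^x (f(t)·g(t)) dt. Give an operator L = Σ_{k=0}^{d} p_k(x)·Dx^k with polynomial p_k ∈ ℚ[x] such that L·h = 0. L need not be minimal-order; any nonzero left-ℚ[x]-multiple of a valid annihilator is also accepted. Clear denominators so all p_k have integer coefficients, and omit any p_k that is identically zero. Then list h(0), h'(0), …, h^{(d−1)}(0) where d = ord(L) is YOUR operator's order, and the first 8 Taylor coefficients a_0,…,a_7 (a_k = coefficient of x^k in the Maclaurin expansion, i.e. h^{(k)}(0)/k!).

L = (9 + 4·x)·Dx + (-2 + 6·x + 8·x^2)·Dx^2  (order 2).
h: a_k = 0, 1, 9/4, 143/24, 1145/64, 7327/128, 293087/1536, 4689371/7168, …
ICs: h(0) = 0, h′(0) = 1.

f: a_k = 1, 4, 16, 64, 256, 1024, 4096, 16384, …
g: a_k = 1, 1/2, -1/8, 1/16, -5/128, 7/256, -21/1024, 33/2048, …
h₀=f·g: eliminate ⇒ L₀, order ≤ 1·1.
Integrate: L := L₀·Dx.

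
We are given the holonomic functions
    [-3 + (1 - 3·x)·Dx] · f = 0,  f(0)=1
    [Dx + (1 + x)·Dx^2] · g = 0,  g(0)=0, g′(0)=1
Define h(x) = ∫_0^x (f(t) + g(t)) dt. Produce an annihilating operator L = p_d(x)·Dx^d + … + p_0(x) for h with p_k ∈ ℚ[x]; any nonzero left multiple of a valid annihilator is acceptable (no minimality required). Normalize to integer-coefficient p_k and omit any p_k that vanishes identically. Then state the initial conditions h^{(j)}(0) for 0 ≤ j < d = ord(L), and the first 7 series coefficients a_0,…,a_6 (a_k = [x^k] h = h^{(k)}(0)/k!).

f: a_k = 1, 3, 9, 27, 81, 243, 729, …
g: a_k = 0, 1, -1/2, 1/3, -1/4, 1/5, -1/6, …
Weyl lclm of L_f,L_g ⇒ L₀ (ord ≤ 3).
h=∫₀ˣh₀: take L = L₀·Dx.
L = (66 + 18·x)·Dx^2 + (52 + 120·x + 36·x^2)·Dx^3 + (-7 + 11·x + 27·x^2 + 9·x^3)·Dx^4  (order 4).
h: a_k = 0, 1, 2, 17/6, 41/6, 323/20, 608/15, …
ICs: h(0) = 0, h′(0) = 1, h′′(0) = 4, h′′′(0) = 17.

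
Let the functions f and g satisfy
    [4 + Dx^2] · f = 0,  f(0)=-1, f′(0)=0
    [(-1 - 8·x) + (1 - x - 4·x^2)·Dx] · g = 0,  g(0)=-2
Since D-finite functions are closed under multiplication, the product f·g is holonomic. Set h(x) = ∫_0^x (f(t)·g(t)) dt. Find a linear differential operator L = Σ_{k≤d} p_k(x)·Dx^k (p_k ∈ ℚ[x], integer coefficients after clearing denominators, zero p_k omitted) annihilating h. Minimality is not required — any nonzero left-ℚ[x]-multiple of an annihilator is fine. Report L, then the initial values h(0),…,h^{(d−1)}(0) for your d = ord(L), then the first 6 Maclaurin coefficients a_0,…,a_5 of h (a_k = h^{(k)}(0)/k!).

f: a_k = -1, 0, 2, 0, -2/3, 0, …
g: a_k = -2, -2, -10, -18, -58, -130, …
Sym-product of L_f,L_g gives L₀ (≤ ord 2).
h=∫₀ˣh₀: take L = L₀·Dx.
L = (4 + 4·x + 16·x^2)·Dx + (2 + 16·x)·Dx^2 + (-1 + x + 4·x^2)·Dx^3  (order 3).
h: a_k = 0, 2, 1, 2, 7/2, 118/15, …
ICs: h(0) = 0, h′(0) = 2, h′′(0) = 2.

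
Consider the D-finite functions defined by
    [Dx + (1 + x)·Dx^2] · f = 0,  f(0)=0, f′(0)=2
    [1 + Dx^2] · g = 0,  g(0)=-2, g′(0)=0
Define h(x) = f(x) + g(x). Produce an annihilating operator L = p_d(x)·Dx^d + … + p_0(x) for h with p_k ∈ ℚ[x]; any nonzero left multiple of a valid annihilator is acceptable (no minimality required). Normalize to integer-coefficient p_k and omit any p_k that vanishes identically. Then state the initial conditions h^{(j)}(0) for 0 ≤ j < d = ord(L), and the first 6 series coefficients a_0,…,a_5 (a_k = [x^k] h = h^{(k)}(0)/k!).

L = (7 + 2·x + x^2)·Dx + (3 + 5·x + 3·x^2 + x^3)·Dx^2 + (7 + 2·x + x^2)·Dx^3 + (3 + 5·x + 3·x^2 + x^3)·Dx^4  (order 4).
h: a_k = -2, 2, 0, 2/3, -7/12, 2/5, …
ICs: h(0) = -2, h′(0) = 2, h′′(0) = 0, h′′′(0) = 4.

f: a_k = 0, 2, -1, 2/3, -1/2, 2/5, …
g: a_k = -2, 0, 1, 0, -1/12, 0, …
L₀ := lclm(L_f,L_g); ord L₀ ≤ 2+2.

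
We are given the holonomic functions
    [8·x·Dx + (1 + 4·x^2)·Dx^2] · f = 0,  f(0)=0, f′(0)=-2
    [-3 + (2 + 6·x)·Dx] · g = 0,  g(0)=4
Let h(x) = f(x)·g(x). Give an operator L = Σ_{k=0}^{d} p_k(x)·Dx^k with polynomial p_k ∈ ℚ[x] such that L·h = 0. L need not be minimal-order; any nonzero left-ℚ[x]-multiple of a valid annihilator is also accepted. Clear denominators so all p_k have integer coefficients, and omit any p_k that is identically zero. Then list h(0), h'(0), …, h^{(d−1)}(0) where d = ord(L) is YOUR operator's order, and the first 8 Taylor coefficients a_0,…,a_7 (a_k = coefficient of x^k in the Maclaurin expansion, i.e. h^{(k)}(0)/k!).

L = (27 - 48·x - 36·x^2) + (-12 - 4·x + 144·x^2 + 144·x^3)·Dx + (4 + 24·x + 52·x^2 + 96·x^3 + 144·x^4)·Dx^2  (order 2).
h: a_k = 0, -8, -12, 59/3, 5/2, -983/80, -11769/160, 841319/4480, …
ICs: h(0) = 0, h′(0) = -8.

f: a_k = 0, -2, 0, 8/3, 0, -32/5, 0, 128/7, …
g: a_k = 4, 6, -9/2, 27/4, -405/32, 1701/64, -15309/256, 72171/512, …
L₀ := L_f ⊗_s L_g (sym. prod.), ord ≤ 2.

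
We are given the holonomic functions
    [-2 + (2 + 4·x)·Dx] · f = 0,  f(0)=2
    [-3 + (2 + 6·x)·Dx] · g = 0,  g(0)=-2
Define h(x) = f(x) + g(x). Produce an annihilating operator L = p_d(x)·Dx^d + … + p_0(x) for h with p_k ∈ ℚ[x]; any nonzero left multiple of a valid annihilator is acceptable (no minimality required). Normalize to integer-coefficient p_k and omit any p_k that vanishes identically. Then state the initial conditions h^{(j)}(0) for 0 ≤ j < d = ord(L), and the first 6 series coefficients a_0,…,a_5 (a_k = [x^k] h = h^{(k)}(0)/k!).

f: a_k = 2, 2, -1, 1, -5/4, 7/4, …
g: a_k = -2, -3, 9/4, -27/8, 405/64, -1701/128, …
h₀=f+g: left-lcm gives L₀, ord ≤ 2.
L = -3 + (5 + 12·x)·Dx + (2 + 10·x + 12·x^2)·Dx^2  (order 2).
h: a_k = 0, -1, 5/4, -19/8, 325/64, -1477/128, …
ICs: h(0) = 0, h′(0) = -1.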